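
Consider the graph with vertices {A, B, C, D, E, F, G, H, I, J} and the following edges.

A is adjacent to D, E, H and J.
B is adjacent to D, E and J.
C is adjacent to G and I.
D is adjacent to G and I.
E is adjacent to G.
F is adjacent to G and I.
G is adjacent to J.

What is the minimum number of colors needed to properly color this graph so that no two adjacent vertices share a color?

2

F and G are adjacent, so at least 2 colors are needed.
2 colors suffice: color 1 → {A, B, G, I}; color 2 → {C, D, E, F, H, J}. Each edge has distinct colors on its endpoints.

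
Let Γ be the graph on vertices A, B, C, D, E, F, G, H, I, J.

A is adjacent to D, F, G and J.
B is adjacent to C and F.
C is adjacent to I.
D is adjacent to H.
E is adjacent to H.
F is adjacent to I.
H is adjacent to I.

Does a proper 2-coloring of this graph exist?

The cycle I-F-A-D-H-I has odd length 5, so it cannot be 2-colored; at least 3 colors are needed.
So 2 colors are not enough.

No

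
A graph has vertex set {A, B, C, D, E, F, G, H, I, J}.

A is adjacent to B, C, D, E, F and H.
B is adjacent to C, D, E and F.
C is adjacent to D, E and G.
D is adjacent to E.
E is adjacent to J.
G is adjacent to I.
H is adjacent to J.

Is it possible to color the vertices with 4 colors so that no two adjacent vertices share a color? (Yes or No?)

No

A, B, C, D, E form a clique, so at least 5 colors are needed.
So 4 colors are not enough.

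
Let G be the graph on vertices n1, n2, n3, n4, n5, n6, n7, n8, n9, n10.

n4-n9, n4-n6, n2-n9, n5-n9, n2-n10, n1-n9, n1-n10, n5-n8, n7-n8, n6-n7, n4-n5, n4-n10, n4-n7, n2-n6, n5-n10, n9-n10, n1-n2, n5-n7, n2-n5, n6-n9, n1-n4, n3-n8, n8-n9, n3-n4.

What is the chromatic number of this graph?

n4, n5, n9, n10 are pairwise adjacent (a clique of size 4), so at least 4 colors are needed.
A valid assignment using 4 colors: n1=G, n2=B, n3=R, n4=B, n5=G, n6=G, n7=R, n8=B, n9=R, n10=Y. Each edge has distinct colors on its endpoints.

4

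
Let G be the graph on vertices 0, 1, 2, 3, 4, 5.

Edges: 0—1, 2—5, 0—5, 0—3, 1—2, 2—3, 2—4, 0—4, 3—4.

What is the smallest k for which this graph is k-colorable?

2, 3, 4 form a triangle, so at least 3 colors are needed.
One proper 3-coloring: 0=red, 1=blue, 2=red, 3=blue, 4=green, 5=blue. No two adjacent vertices share a color.

3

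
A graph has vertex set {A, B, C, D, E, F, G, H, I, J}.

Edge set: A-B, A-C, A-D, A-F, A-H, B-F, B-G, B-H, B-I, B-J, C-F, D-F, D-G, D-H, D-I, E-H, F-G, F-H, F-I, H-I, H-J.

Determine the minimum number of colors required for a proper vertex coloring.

4

A, D, F, H are mutually adjacent (a clique of size 4), so at least 4 colors are needed.
One proper 4-coloring: A=4, B=3, C=1, D=3, E=2, F=2, G=1, H=1, I=4, J=2. Each edge has distinct colors on its endpoints.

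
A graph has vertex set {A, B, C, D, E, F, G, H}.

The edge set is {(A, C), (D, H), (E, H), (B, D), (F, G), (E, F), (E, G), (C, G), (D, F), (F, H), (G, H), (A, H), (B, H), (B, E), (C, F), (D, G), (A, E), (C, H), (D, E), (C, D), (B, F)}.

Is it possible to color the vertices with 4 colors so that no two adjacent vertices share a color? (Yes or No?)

C, D, F, G, H are mutually adjacent (a clique of size 5), so at least 5 colors are needed.
So 4 colors are not enough.

No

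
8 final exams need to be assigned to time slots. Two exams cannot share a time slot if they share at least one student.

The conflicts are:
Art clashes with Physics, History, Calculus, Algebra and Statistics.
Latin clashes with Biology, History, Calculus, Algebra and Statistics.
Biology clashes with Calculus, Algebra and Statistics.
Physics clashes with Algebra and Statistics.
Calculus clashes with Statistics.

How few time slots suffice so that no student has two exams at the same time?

Latin, Biology, Calculus, Statistics all conflict with each other, so at least 4 time slots are needed.
4 time slots suffice: time slot 1 → {Art, Latin}; time slot 2 → {History, Algebra, Statistics}; time slot 3 → {Physics, Calculus}; time slot 4 → {Biology}. Each listed conflict is separated.

4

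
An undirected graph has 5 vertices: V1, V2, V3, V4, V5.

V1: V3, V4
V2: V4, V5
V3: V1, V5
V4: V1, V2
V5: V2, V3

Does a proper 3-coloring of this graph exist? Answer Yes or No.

Yes

The chromatic number is 3. The cycle V5-V2-V4-V1-V3-V5 has odd length 5, so it cannot be 2-colored; at least 3 colors are needed.
3 colors suffice: color R → {V3, V4}; color B → {V1, V5}; color G → {V2}.
That is already a proper 3-coloring.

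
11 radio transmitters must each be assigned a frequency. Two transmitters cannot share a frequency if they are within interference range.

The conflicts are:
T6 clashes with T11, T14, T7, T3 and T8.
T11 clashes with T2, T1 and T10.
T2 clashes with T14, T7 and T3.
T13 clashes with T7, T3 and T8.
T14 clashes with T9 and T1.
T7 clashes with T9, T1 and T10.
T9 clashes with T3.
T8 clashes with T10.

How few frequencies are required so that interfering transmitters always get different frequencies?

2

T14 and T1 conflict, so at least 2 frequencies are needed.
2 frequencies suffice: T6=2, T11=1, T2=2, T13=2, T14=1, T7=1, T9=2, T3=1, T1=2, T8=1, T10=2. No two conflicting transmitters share a frequency.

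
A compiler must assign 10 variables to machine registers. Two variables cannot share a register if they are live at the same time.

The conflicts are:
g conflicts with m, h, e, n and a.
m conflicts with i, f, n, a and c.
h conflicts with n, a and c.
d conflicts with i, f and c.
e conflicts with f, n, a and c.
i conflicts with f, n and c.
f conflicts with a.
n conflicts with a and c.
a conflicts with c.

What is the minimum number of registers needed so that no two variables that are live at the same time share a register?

h, n, a, c all conflict with each other, so at least 4 registers are needed.
4 registers suffice: register 1 → {i, a}; register 2 → {g, f, c}; register 3 → {d, n}; register 4 → {m, h, e}. Each listed conflict is separated.

4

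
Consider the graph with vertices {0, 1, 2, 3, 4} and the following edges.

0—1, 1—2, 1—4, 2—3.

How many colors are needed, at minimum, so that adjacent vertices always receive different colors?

1 and 4 are adjacent, so at least 2 colors are needed.
2 colors suffice: color red → {1, 3}; color blue → {0, 2, 4}. Each edge has distinct colors on its endpoints.

2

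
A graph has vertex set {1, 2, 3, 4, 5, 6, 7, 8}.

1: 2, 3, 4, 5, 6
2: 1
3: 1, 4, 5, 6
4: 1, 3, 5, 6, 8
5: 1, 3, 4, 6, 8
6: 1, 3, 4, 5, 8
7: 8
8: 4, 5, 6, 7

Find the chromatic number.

1, 3, 4, 5, 6 are pairwise adjacent (a clique of size 5), so at least 5 colors are needed.
A valid assignment using 5 colors: 1=red, 2=blue, 3=purple, 4=green, 5=blue, 6=yellow, 7=blue, 8=red. Every edge joins two different colors.

5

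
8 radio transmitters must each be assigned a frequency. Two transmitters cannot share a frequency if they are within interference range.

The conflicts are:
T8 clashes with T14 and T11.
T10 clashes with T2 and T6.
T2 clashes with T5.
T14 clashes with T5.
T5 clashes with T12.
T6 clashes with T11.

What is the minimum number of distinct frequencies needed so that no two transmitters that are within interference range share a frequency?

The cycle T2-T5-T14-T8-T11-T6-T10-T2 has odd length 7, so it cannot be 2-colored; at least 3 frequencies are needed.
3 frequencies suffice: frequency 1 → {T8, T10, T5}; frequency 2 → {T2, T14, T11, T12}; frequency 3 → {T6}. No two conflicting transmitters share a frequency.

3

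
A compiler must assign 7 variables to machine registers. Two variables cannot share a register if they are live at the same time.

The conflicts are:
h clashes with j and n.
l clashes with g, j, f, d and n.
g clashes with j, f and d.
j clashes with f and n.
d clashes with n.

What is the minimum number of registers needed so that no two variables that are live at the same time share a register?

l, g, j, f are mutually in conflict, so at least 4 registers are needed.
4 registers suffice: h=2, l=2, g=3, j=1, f=4, d=1, n=3. Every pair that conflicts lands in different registers.

4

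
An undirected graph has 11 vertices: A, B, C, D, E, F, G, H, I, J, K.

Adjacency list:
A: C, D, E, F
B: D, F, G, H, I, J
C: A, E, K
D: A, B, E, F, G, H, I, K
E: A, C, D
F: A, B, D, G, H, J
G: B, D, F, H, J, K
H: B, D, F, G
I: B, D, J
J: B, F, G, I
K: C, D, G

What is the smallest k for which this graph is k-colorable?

5

B, D, F, G, H are mutually adjacent (a clique of size 5), so at least 5 colors are needed.
A valid assignment using 5 colors: A=green, B=yellow, C=red, D=red, E=blue, F=blue, G=green, H=purple, I=blue, J=red, K=blue. Each edge has distinct colors on its endpoints.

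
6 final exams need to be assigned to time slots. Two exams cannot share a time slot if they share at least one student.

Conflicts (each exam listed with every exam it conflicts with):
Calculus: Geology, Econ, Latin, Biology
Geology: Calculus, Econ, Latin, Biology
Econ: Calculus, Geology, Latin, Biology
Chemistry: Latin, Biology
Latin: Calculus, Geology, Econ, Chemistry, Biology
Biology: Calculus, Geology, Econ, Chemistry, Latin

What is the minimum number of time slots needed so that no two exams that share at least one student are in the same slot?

5

Calculus, Geology, Econ, Latin, Biology are mutually in conflict, so at least 5 time slots are needed.
5 time slots suffice: time slot 1 → {Latin}; time slot 2 → {Biology}; time slot 3 → {Calculus, Chemistry}; time slot 4 → {Geology}; time slot 5 → {Econ}. No two conflicting exams share a time slot.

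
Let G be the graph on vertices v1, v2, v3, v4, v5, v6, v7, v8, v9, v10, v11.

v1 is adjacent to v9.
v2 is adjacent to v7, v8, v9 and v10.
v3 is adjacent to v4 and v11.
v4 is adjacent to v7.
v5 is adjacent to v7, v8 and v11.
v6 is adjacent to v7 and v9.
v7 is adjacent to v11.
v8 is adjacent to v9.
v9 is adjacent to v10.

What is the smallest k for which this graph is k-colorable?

v5, v7, v11 are mutually adjacent, so at least 3 colors are needed.
3 colors suffice: v1=2, v2=2, v3=1, v4=2, v5=2, v6=2, v7=1, v8=3, v9=1, v10=3, v11=3. Each edge has distinct colors on its endpoints.

3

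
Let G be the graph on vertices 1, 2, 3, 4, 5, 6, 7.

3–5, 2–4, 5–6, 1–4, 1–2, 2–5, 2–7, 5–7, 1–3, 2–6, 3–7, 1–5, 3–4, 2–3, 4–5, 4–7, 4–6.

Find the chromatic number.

2, 3, 4, 5, 7 are mutually adjacent (a clique of size 5), so at least 5 colors are needed.
A valid assignment using 5 colors: 1=purple, 2=green, 3=yellow, 4=red, 5=blue, 6=yellow, 7=purple. Every edge joins two different colors.

5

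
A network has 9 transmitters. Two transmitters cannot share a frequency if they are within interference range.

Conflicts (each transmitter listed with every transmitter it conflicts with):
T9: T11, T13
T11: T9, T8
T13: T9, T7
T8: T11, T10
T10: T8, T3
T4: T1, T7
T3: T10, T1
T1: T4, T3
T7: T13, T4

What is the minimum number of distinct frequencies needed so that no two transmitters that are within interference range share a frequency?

3

The cycle T10-T3-T1-T4-T7-T13-T9-T11-T8-T10 has odd length 9, so it cannot be 2-colored; at least 3 frequencies are needed.
3 frequencies suffice: frequency 1 → {T9, T10, T1, T7}; frequency 2 → {T11, T13, T4, T3}; frequency 3 → {T8}. Every pair that conflicts lands in different frequencies.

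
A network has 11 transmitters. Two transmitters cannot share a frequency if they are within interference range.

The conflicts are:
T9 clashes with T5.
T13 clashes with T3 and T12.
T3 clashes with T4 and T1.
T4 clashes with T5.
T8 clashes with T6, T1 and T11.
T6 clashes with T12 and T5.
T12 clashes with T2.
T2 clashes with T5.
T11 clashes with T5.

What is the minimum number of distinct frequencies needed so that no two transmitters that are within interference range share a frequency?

T4 and T5 conflict, so at least 2 frequencies are needed.
A valid assignment using 2 frequencies: T9=2, T13=2, T3=1, T4=2, T8=1, T6=2, T1=2, T12=1, T2=2, T11=2, T5=1. No two conflicting transmitters share a frequency.

2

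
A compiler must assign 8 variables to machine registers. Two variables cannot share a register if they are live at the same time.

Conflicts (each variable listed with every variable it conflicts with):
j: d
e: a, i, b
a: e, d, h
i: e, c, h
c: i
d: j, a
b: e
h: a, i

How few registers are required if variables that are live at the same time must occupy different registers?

i and c conflict, so at least 2 registers are needed.
Using 2 registers: j=1, e=2, a=1, i=1, c=2, d=2, b=1, h=2. Every pair that conflicts lands in different registers.

2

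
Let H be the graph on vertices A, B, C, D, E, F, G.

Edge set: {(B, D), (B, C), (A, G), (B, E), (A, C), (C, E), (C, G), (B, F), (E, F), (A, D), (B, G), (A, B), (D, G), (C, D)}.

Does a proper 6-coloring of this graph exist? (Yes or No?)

The chromatic number is 5. A, B, C, D, G are mutually adjacent (a clique of size 5), so at least 5 colors are needed.
One proper 5-coloring: A=purple, B=red, C=blue, D=yellow, E=green, F=blue, G=green.
Since 6 ≥ 5, a proper 6-coloring certainly exists.

Yes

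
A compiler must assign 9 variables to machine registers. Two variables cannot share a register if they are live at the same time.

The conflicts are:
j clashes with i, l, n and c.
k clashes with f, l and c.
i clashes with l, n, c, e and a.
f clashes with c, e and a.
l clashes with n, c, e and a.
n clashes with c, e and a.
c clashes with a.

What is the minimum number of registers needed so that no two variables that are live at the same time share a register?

5

i, l, n, c, a all conflict with each other, so at least 5 registers are needed.
Using 5 registers: j=5, k=3, i=4, f=1, l=1, n=3, c=2, e=2, a=5. Every pair that conflicts lands in different registers.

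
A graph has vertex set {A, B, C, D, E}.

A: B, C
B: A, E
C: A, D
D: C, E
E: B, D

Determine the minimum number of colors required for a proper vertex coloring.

3

The cycle A-C-D-E-B-A has odd length 5, so it cannot be 2-colored; at least 3 colors are needed.
A valid assignment using 3 colors: A=green, B=red, C=blue, D=red, E=blue. Every edge joins two different colors.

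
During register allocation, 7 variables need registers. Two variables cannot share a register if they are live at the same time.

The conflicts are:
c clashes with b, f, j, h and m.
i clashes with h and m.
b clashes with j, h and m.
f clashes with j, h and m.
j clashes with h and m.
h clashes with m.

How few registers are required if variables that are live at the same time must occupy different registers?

c, b, j, h, m all conflict with each other, so at least 5 registers are needed.
Using 5 registers: c=4, i=3, b=5, f=5, j=3, h=2, m=1. Every pair that conflicts lands in different registers.

5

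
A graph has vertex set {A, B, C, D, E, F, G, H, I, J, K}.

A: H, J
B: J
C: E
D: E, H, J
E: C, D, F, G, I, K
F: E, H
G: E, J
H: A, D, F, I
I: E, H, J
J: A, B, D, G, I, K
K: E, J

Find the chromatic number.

A and J are adjacent, so at least 2 colors are needed.
A valid assignment using 2 colors: A=blue, B=blue, C=blue, D=blue, E=red, F=blue, G=blue, H=red, I=blue, J=red, K=blue. No two adjacent vertices share a color.

2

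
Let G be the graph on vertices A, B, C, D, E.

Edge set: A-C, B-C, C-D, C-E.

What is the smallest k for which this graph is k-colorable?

C and D are adjacent, so at least 2 colors are needed.
One proper 2-coloring: A=2, B=2, C=1, D=2, E=2. No two adjacent vertices share a color.

2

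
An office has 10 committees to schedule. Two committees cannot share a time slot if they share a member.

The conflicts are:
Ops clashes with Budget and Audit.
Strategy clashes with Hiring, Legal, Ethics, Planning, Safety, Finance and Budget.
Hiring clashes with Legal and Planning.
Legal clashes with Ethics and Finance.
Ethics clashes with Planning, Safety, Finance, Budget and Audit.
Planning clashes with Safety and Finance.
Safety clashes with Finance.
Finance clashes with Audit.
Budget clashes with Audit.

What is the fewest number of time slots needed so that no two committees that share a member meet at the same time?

Strategy, Ethics, Planning, Safety, Finance all conflict with each other, so at least 5 time slots are needed.
5 time slots suffice: time slot 1 → {Strategy, Audit}; time slot 2 → {Ops, Hiring, Ethics}; time slot 3 → {Finance, Budget}; time slot 4 → {Legal, Planning}; time slot 5 → {Safety}. No two conflicting committees share a time slot.

5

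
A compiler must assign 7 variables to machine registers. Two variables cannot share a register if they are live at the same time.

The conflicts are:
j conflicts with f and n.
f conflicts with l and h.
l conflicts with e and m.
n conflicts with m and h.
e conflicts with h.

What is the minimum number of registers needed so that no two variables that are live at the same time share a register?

The cycle n-j-f-l-m-n has odd length 5, so it cannot be 2-colored; at least 3 registers are needed.
3 registers suffice: j=2, f=1, l=2, n=1, e=1, m=3, h=2. Every pair that conflicts lands in different registers.

3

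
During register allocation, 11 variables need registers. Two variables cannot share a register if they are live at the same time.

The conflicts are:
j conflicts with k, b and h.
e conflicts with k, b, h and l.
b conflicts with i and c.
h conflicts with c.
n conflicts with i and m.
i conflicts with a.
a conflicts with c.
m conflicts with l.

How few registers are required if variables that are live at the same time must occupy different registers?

j and b conflict, so at least 2 registers are needed.
2 registers suffice: register 1 → {k, b, h, n, a, l}; register 2 → {j, e, i, m, c}. Every pair that conflicts lands in different registers.

2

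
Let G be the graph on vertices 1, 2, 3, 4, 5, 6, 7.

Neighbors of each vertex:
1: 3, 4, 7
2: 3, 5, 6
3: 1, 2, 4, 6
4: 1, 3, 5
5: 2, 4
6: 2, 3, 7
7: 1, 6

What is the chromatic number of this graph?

3

1, 3, 4 are pairwise adjacent, so at least 3 colors are needed.
3 colors suffice: color red → {3, 5, 7}; color blue → {4, 6}; color green → {1, 2}. No two adjacent vertices share a color.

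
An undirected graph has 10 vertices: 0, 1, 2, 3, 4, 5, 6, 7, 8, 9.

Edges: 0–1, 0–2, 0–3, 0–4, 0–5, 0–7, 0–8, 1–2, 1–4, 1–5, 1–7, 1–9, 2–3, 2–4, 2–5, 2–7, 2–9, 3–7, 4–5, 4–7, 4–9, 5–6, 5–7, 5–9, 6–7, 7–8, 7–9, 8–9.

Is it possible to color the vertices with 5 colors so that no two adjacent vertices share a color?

0, 1, 2, 4, 5, 7 are mutually adjacent (a clique of size 6), so at least 6 colors are needed.
So 5 colors are not enough.

No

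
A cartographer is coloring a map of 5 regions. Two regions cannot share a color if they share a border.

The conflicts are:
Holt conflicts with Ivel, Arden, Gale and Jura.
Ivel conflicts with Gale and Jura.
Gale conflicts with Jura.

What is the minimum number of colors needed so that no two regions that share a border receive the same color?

4

Holt, Ivel, Gale, Jura all conflict with each other, so at least 4 colors are needed.
4 colors suffice: Holt=1, Ivel=4, Arden=2, Gale=3, Jura=2. Every pair that conflicts lands in different colors.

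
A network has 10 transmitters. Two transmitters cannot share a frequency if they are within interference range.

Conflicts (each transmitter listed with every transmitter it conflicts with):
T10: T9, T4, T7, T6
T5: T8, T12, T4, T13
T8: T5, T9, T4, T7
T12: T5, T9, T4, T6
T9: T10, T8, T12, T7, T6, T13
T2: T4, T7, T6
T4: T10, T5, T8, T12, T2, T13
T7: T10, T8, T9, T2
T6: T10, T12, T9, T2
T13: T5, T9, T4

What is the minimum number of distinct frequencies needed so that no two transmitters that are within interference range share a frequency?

3

T10, T9, T7 pairwise conflict, so at least 3 frequencies are needed.
Using 3 frequencies: T10=3, T5=2, T8=3, T12=3, T9=1, T2=3, T4=1, T7=2, T6=2, T13=3. Every pair that conflicts lands in different frequencies.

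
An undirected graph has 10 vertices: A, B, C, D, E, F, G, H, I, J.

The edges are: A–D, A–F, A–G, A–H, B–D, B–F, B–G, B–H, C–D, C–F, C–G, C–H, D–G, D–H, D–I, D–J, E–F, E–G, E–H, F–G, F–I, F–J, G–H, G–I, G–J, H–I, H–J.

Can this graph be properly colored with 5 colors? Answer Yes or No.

Yes

The chromatic number is 4. B, D, G, H are mutually adjacent (a clique of size 4), so at least 4 colors are needed.
4 colors suffice: A=4, B=4, C=4, D=3, E=3, F=2, G=1, H=2, I=4, J=4.
Since 5 ≥ 4, a proper 5-coloring certainly exists.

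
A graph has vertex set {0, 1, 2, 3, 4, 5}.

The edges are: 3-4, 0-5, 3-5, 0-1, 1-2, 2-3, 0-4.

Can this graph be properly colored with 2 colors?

The cycle 2-3-5-0-1-2 has odd length 5, so it cannot be 2-colored; at least 3 colors are needed.
So 2 colors are not enough.

No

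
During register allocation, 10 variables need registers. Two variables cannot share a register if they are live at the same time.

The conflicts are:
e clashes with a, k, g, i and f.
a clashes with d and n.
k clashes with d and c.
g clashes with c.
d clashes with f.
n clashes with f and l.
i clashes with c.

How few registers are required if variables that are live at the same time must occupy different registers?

a and d conflict, so at least 2 registers are needed.
Using 2 registers: e=1, a=2, k=2, g=2, d=1, n=1, i=2, f=2, l=2, c=1. Each listed conflict is separated.

2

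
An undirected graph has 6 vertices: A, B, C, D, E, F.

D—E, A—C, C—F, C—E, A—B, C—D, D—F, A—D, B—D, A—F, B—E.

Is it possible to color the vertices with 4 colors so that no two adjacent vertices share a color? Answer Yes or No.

Yes

The chromatic number is 4. A, C, D, F are pairwise adjacent (a clique of size 4), so at least 4 colors are needed.
4 colors suffice: color red → {D}; color blue → {B, C}; color green → {A, E}; color yellow → {F}.
That is already a proper 4-coloring.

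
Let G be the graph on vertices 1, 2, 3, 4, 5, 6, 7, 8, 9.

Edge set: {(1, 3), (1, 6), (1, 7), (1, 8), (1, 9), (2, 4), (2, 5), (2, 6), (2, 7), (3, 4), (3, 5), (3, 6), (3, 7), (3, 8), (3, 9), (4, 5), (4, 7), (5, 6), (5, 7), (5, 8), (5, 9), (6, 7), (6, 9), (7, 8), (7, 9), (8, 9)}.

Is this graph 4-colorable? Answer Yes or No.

No

1, 3, 7, 8, 9 form a clique, so at least 5 colors are needed.
So 4 colors are not enough.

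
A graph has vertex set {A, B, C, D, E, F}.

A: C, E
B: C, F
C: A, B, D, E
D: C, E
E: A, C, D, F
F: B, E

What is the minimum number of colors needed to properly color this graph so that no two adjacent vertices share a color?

A, C, E form a triangle, so at least 3 colors are needed.
A valid assignment using 3 colors: A=green, B=blue, C=red, D=green, E=blue, F=red. Each edge has distinct colors on its endpoints.

3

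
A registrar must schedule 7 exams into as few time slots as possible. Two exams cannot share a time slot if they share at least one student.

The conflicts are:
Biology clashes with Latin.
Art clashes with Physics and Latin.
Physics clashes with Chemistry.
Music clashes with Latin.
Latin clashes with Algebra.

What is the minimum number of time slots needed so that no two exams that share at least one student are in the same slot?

Physics and Chemistry conflict, so at least 2 time slots are needed.
Using 2 time slots: Biology=2, Art=2, Physics=1, Chemistry=2, Music=2, Latin=1, Algebra=2. No two conflicting exams share a time slot.

2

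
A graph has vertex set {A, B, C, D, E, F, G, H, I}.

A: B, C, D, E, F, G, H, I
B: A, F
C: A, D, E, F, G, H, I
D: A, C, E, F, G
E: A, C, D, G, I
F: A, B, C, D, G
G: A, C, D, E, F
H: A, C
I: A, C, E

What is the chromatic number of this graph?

5

A, C, D, E, G are mutually adjacent (a clique of size 5), so at least 5 colors are needed.
One proper 5-coloring: A=1, B=2, C=2, D=4, E=3, F=3, G=5, H=3, I=4. No two adjacent vertices share a color.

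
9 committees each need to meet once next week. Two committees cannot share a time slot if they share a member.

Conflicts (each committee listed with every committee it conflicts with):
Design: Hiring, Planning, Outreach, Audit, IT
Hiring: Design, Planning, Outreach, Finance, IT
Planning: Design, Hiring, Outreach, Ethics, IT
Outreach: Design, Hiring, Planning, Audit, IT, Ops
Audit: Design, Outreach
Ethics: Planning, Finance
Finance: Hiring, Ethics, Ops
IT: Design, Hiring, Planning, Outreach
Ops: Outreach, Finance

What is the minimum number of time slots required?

5

Design, Hiring, Planning, Outreach, IT all conflict with each other, so at least 5 time slots are needed.
5 time slots suffice: time slot 1 → {Outreach, Finance}; time slot 2 → {Design, Ethics, Ops}; time slot 3 → {Planning, Audit}; time slot 4 → {Hiring}; time slot 5 → {IT}. Each listed conflict is separated.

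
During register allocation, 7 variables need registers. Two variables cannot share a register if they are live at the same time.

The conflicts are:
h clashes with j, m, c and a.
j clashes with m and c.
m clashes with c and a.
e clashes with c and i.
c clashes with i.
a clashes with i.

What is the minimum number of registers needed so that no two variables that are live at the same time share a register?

4

h, j, m, c all conflict with each other, so at least 4 registers are needed.
4 registers suffice: register 1 → {c, a}; register 2 → {h, i}; register 3 → {m, e}; register 4 → {j}. No two conflicting variables share a register.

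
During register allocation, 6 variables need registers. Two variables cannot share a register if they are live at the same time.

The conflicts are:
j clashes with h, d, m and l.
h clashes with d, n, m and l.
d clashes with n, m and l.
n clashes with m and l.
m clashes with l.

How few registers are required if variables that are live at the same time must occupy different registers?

h, d, n, m, l all conflict with each other, so at least 5 registers are needed.
A valid assignment using 5 registers: j=5, h=4, d=2, n=5, m=3, l=1. No two conflicting variables share a register.

5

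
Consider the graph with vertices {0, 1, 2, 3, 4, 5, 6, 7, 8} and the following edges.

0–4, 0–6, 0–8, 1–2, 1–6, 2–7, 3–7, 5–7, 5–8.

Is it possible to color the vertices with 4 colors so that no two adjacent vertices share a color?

Yes

The chromatic number is 3. The cycle 5-8-0-6-1-2-7-5 has odd length 7, so it cannot be 2-colored; at least 3 colors are needed.
3 colors suffice: 0=a, 1=a, 2=b, 3=b, 4=b, 5=b, 6=b, 7=a, 8=c.
Since 4 ≥ 3, a proper 4-coloring certainly exists.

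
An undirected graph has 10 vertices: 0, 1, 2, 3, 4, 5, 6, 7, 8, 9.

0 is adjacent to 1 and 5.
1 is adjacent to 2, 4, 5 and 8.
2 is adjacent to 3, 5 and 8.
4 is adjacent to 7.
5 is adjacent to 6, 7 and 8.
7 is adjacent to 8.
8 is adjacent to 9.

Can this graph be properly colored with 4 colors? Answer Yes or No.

The chromatic number is 4. 1, 2, 5, 8 form a clique, so at least 4 colors are needed.
A valid assignment using 4 colors: 0=green, 1=blue, 2=yellow, 3=red, 4=red, 5=red, 6=blue, 7=blue, 8=green, 9=red.
That is already a proper 4-coloring.

Yes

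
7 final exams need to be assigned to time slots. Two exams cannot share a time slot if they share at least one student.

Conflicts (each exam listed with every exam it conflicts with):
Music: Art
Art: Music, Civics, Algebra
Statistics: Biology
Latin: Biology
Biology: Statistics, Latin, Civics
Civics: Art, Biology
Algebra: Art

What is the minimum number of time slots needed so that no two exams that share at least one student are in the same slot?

Art and Algebra conflict, so at least 2 time slots are needed.
2 time slots suffice: time slot 1 → {Art, Biology}; time slot 2 → {Music, Statistics, Latin, Civics, Algebra}. Each listed conflict is separated.

2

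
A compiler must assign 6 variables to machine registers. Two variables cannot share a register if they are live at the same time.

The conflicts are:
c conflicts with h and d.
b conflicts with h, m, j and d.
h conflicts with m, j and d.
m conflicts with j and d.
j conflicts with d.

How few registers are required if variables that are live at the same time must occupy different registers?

5

b, h, m, j, d pairwise conflict, so at least 5 registers are needed.
A valid assignment using 5 registers: c=3, b=5, h=2, m=4, j=3, d=1. Each listed conflict is separated.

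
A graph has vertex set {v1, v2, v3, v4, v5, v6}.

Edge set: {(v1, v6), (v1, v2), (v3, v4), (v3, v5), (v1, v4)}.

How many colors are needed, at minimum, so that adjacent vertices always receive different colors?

2

v1 and v4 are adjacent, so at least 2 colors are needed.
2 colors suffice: color 1 → {v1, v3}; color 2 → {v2, v4, v5, v6}. No two adjacent vertices share a color.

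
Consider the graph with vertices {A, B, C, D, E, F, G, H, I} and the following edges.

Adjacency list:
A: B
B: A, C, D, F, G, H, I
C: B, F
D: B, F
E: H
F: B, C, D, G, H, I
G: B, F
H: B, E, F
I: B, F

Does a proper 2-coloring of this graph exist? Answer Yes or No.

B, F, G form a triangle, so at least 3 colors are needed.
So 2 colors are not enough.

No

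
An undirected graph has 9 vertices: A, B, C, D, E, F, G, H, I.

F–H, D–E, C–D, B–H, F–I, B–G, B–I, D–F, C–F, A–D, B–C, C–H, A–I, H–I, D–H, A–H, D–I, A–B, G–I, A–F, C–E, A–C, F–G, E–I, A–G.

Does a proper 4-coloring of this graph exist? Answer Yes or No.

A, C, D, F, H are pairwise adjacent (a clique of size 5), so at least 5 colors are needed.
So 4 colors are not enough.

No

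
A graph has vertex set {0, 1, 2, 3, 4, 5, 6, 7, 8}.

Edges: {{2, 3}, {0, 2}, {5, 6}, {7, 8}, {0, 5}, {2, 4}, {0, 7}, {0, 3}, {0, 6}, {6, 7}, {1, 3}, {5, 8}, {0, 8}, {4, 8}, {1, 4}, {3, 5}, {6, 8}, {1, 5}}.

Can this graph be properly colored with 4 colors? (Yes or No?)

Yes

The chromatic number is 4. 0, 6, 7, 8 are pairwise adjacent (a clique of size 4), so at least 4 colors are needed.
A valid assignment using 4 colors: 0=a, 1=d, 2=c, 3=b, 4=a, 5=c, 6=d, 7=c, 8=b.
That is already a proper 4-coloring.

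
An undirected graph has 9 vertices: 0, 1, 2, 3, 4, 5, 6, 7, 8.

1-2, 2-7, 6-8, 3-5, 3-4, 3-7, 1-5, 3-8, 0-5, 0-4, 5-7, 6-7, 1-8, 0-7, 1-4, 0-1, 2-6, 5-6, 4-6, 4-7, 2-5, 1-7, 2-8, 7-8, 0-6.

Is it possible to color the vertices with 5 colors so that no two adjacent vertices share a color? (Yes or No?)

The chromatic number is 4. 1, 2, 5, 7 are mutually adjacent (a clique of size 4), so at least 4 colors are needed.
One proper 4-coloring: 0=yellow, 1=green, 2=yellow, 3=green, 4=blue, 5=blue, 6=green, 7=red, 8=blue.
Since 5 ≥ 4, a proper 5-coloring certainly exists.

Yes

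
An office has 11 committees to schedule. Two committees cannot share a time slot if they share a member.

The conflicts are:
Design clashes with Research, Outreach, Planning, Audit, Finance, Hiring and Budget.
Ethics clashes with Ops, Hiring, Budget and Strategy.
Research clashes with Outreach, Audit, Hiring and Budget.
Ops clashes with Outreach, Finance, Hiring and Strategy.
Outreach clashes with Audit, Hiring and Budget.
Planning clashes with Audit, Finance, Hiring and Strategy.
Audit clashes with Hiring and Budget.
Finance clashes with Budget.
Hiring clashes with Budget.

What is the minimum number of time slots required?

Design, Research, Outreach, Audit, Hiring, Budget pairwise conflict, so at least 6 time slots are needed.
6 time slots suffice: time slot 1 → {Finance, Hiring, Strategy}; time slot 2 → {Design, Ops}; time slot 3 → {Planning, Budget}; time slot 4 → {Ethics, Outreach}; time slot 5 → {Audit}; time slot 6 → {Research}. Each listed conflict is separated.

6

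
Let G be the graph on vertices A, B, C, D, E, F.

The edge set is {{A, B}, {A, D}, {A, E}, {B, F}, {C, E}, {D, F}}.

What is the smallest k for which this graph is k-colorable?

2

B and F are adjacent, so at least 2 colors are needed.
A valid assignment using 2 colors: A=red, B=blue, C=red, D=blue, E=blue, F=red. Each edge has distinct colors on its endpoints.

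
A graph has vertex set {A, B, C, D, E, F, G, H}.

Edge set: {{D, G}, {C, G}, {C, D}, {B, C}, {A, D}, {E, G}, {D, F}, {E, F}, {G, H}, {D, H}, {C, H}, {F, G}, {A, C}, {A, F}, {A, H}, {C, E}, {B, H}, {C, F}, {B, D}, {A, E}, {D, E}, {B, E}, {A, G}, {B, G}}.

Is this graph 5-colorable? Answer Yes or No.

A, C, D, E, F, G are mutually adjacent (a clique of size 6), so at least 6 colors are needed.
So 5 colors are not enough.

No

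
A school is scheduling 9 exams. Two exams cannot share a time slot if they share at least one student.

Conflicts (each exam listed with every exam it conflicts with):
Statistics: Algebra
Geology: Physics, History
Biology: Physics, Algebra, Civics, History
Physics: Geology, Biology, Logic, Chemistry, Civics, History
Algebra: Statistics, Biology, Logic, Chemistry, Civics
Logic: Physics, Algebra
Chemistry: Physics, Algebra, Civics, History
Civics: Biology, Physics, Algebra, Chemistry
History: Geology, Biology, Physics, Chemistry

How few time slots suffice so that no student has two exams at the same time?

3

Biology, Physics, Civics pairwise conflict, so at least 3 time slots are needed.
Using 3 time slots: Statistics=2, Geology=3, Biology=3, Physics=1, Algebra=1, Logic=2, Chemistry=3, Civics=2, History=2. Every pair that conflicts lands in different time slots.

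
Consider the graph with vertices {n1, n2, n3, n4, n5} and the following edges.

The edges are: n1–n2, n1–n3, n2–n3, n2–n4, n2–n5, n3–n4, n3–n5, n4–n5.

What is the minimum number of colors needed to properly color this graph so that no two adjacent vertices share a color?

n2, n3, n4, n5 form a clique, so at least 4 colors are needed.
4 colors suffice: color red → {n2}; color blue → {n3}; color green → {n1, n4}; color yellow → {n5}. No two adjacent vertices share a color.

4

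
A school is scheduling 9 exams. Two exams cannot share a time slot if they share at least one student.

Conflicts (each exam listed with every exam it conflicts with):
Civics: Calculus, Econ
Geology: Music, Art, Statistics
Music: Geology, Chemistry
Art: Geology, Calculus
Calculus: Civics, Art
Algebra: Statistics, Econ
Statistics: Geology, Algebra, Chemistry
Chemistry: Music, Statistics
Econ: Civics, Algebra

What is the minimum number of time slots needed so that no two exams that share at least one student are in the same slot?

3

The cycle Calculus-Civics-Econ-Algebra-Statistics-Geology-Art-Calculus has odd length 7, so it cannot be 2-colored; at least 3 time slots are needed.
3 time slots suffice: time slot 1 → {Civics, Music, Art, Statistics}; time slot 2 → {Geology, Calculus, Algebra, Chemistry}; time slot 3 → {Econ}. No two conflicting exams share a time slot.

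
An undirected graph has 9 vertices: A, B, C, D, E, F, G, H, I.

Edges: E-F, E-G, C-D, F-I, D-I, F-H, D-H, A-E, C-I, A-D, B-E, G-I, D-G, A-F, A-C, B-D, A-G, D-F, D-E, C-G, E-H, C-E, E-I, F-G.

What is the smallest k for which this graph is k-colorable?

A, D, E, F, G form a clique, so at least 5 colors are needed.
5 colors suffice: A=5, B=3, C=3, D=2, E=1, F=3, G=4, H=4, I=5. Each edge has distinct colors on its endpoints.

5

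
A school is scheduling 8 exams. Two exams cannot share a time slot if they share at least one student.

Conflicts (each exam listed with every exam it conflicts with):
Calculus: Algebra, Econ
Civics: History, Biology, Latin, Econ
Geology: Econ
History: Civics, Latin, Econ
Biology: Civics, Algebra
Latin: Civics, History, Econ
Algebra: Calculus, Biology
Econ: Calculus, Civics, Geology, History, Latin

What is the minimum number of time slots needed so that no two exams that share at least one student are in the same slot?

Civics, History, Latin, Econ are mutually in conflict, so at least 4 time slots are needed.
4 time slots suffice: Calculus=2, Civics=2, Geology=2, History=4, Biology=1, Latin=3, Algebra=3, Econ=1. Every pair that conflicts lands in different time slots.

4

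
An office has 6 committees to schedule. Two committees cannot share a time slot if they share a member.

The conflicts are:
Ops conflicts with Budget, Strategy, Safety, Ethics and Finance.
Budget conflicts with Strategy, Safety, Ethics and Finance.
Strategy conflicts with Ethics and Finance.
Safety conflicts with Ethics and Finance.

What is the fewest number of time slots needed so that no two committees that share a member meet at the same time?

Ops, Budget, Strategy, Ethics are mutually in conflict, so at least 4 time slots are needed.
Using 4 time slots: Ops=2, Budget=1, Strategy=3, Safety=3, Ethics=4, Finance=4. Every pair that conflicts lands in different time slots.

4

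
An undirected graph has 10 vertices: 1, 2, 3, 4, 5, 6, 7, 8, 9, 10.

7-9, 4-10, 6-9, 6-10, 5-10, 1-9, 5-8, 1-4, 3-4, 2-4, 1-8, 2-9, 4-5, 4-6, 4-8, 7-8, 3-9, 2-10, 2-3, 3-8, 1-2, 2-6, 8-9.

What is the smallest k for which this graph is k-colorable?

2, 4, 6, 10 are mutually adjacent (a clique of size 4), so at least 4 colors are needed.
4 colors suffice: color red → {4, 9}; color blue → {2, 8}; color green → {1, 3, 7, 10}; color yellow → {5, 6}. No two adjacent vertices share a color.

4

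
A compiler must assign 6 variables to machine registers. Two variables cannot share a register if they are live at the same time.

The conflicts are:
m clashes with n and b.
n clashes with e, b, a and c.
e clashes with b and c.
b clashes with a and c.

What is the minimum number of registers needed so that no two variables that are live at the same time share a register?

4

n, e, b, c are mutually in conflict, so at least 4 registers are needed.
4 registers suffice: register 1 → {n}; register 2 → {b}; register 3 → {m, e, a}; register 4 → {c}. Each listed conflict is separated.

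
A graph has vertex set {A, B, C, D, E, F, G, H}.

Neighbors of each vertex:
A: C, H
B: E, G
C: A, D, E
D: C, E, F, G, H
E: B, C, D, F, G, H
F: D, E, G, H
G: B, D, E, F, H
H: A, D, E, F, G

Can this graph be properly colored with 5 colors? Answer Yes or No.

The chromatic number is 5. D, E, F, G, H are mutually adjacent (a clique of size 5), so at least 5 colors are needed.
5 colors suffice: color red → {A, E}; color blue → {B, C, H}; color green → {D}; color yellow → {G}; color purple → {F}.
That is already a proper 5-coloring.

Yes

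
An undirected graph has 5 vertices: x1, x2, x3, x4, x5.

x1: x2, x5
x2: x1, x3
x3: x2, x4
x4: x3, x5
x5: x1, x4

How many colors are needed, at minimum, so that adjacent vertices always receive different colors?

3

The cycle x4-x3-x2-x1-x5-x4 has odd length 5, so it cannot be 2-colored; at least 3 colors are needed.
3 colors suffice: color R → {x2, x5}; color B → {x1, x3}; color G → {x4}. Each edge has distinct colors on its endpoints.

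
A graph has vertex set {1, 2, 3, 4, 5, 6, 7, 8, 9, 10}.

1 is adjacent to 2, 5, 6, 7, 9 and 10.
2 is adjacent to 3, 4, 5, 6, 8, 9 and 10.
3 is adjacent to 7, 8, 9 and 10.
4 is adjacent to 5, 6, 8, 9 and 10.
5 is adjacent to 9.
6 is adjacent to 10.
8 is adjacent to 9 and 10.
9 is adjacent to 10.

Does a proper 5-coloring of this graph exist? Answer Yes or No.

Yes

The chromatic number is 5. 2, 3, 8, 9, 10 are mutually adjacent (a clique of size 5), so at least 5 colors are needed.
5 colors suffice: color a → {2, 7}; color b → {6, 9}; color c → {5, 10}; color d → {1, 3, 4}; color e → {8}.
That is already a proper 5-coloring.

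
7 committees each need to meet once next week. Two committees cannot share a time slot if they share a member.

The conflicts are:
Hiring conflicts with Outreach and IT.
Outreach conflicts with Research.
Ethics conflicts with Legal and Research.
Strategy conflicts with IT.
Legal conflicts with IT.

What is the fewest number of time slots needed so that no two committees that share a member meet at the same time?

2

Hiring and Outreach conflict, so at least 2 time slots are needed.
Using 2 time slots: Hiring=2, Outreach=1, Ethics=1, Strategy=2, Legal=2, IT=1, Research=2. No two conflicting committees share a time slot.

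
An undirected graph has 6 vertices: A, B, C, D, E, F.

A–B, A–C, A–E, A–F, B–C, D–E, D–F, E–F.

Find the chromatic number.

A, E, F are mutually adjacent, so at least 3 colors are needed.
3 colors suffice: color 1 → {A, D}; color 2 → {C, F}; color 3 → {B, E}. No two adjacent vertices share a color.

3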